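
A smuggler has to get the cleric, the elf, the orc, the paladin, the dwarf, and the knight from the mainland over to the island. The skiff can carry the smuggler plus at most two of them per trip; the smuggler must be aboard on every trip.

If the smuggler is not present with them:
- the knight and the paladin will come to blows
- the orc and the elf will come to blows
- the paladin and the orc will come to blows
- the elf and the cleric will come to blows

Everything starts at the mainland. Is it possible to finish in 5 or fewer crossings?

Counting alone: the smuggler can take at most 2 across per trip to the island, so moving all 6 needs at least 3 loaded trips out, with a return between consecutive ones — at least 5 crossings.
The safety rule pushes this higher. Following every safe sequence of crossings, the most of the 6 that can be at the island as the skiff arrives there on crossing 5 is 5 — never all 6.
So the move cannot be finished within 5 crossings. (The shortest complete plan takes 7:)
1. Smuggler goes to the island with the elf and the paladin.  [the mainland: the cleric, the dwarf, the knight, the orc | the island: the elf, the paladin]
2. Smuggler goes back to the mainland alone.  [the mainland: the cleric, the dwarf, the knight, the orc | the island: the elf, the paladin]
3. Smuggler goes to the island with the cleric and the orc.  [the mainland: the dwarf, the knight | the island: the cleric, the elf, the orc, the paladin]
4. Smuggler goes back to the mainland with the elf and the paladin.  [the mainland: the dwarf, the elf, the knight, the paladin | the island: the cleric, the orc]
5. Smuggler goes to the island with the dwarf and the knight.  [the mainland: the elf, the paladin | the island: the cleric, the dwarf, the knight, the orc]
6. Smuggler goes back to the mainland alone.  [the mainland: the elf, the paladin | the island: the cleric, the dwarf, the knight, the orc]
7. Smuggler goes to the island with the elf and the paladin.  [the mainland: — | the island: the cleric, the dwarf, the elf, the knight, the orc, the paladin]

No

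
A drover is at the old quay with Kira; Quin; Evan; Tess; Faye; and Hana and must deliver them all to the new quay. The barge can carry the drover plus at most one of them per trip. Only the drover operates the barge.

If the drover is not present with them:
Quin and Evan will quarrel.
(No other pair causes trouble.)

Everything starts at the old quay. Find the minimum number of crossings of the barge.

Counting alone: the drover can take at most 1 across per trip to the new quay, so moving all 6 needs at least 6 loaded trips out, with a return between consecutive ones — at least 11 crossings.
The plan below uses exactly 11 crossings, so it is optimal:
1. Drover goes to the new quay with Quin.  [the old quay: Evan, Faye, Hana, Kira, Tess | the new quay: Quin]
2. Drover goes back to the old quay alone.  [the old quay: Evan, Faye, Hana, Kira, Tess | the new quay: Quin]
3. Drover goes to the new quay with Kira.  [the old quay: Evan, Faye, Hana, Tess | the new quay: Kira, Quin]
4. Drover goes back to the old quay alone.  [the old quay: Evan, Faye, Hana, Tess | the new quay: Kira, Quin]
5. Drover goes to the new quay with Tess.  [the old quay: Evan, Faye, Hana | the new quay: Kira, Quin, Tess]
6. Drover goes back to the old quay alone.  [the old quay: Evan, Faye, Hana | the new quay: Kira, Quin, Tess]
7. Drover goes to the new quay with Faye.  [the old quay: Evan, Hana | the new quay: Faye, Kira, Quin, Tess]
8. Drover goes back to the old quay alone.  [the old quay: Evan, Hana | the new quay: Faye, Kira, Quin, Tess]
9. Drover goes to the new quay with Hana.  [the old quay: Evan | the new quay: Faye, Hana, Kira, Quin, Tess]
10. Drover goes back to the old quay alone.  [the old quay: Evan | the new quay: Faye, Hana, Kira, Quin, Tess]
11. Drover goes to the new quay with Evan.  [the old quay: — | the new quay: Evan, Faye, Hana, Kira, Quin, Tess]

11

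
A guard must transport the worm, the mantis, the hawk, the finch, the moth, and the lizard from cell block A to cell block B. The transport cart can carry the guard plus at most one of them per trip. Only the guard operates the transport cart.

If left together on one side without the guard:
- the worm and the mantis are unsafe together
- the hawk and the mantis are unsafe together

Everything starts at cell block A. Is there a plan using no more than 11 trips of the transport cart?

Counting alone: the guard can take at most 1 across per trip to cell block B, so moving all 6 needs at least 6 loaded trips out, with a return between consecutive ones — at least 11 crossings.
The safety rule pushes this higher. Following every safe sequence of crossings, the most of the 6 that can be at cell block B as the transport cart arrives there on crossing 11 is 5 — never all 6.
So the move cannot be finished within 11 crossings. (The shortest complete plan takes 13:)
1. Guard goes to cell block B with the mantis.
2. Guard goes back to cell block A alone.
3. Guard goes to cell block B with the worm.
4. Guard goes back to cell block A with the mantis.
5. Guard goes to cell block B with the hawk.
6. Guard goes back to cell block A alone.
7. Guard goes to cell block B with the finch.
8. Guard goes back to cell block A alone.
9. Guard goes to cell block B with the moth.
10. Guard goes back to cell block A alone.
11. Guard goes to cell block B with the lizard.
12. Guard goes back to cell block A alone.
13. Guard goes to cell block B with the mantis.

No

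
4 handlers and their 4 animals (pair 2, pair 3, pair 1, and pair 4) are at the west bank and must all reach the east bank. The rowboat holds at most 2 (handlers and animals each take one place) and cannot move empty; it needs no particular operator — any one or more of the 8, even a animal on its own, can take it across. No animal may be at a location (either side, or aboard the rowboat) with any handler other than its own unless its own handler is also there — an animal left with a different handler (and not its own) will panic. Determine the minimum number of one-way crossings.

impossible

Following every safe sequence of crossings from the start, the most of the 8 that can be at the east bank as the rowboat arrives there on crossings 1, 3, 5 is 2, 3, 4 respectively; the best ever achieved is 4 of 8.
From crossing 7 on, no configuration arises that was not already reachable earlier: only 44 distinct safe configurations (who is on which side, and where the rowboat is) can ever be reached, none of them has everyone across, and every continuation just revisits them. So no valid plan exists.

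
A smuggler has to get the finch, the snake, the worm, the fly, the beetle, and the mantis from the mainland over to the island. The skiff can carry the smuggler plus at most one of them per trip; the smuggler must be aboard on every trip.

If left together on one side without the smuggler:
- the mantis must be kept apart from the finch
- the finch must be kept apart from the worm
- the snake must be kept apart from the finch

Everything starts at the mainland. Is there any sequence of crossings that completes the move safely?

Following every safe sequence of crossings from the start, the most of the 6 that can be at the island as the skiff arrives there on crossings 1, 3, 5, 7 is 1, 2, 3, 4 respectively; the best ever achieved is 4 of 6.
From crossing 9 on, no configuration arises that was not already reachable earlier: only 36 distinct safe configurations (who is on which side, and where the skiff is) can ever be reached, none of them has everyone across, and every continuation just revisits them. So no valid plan exists.

No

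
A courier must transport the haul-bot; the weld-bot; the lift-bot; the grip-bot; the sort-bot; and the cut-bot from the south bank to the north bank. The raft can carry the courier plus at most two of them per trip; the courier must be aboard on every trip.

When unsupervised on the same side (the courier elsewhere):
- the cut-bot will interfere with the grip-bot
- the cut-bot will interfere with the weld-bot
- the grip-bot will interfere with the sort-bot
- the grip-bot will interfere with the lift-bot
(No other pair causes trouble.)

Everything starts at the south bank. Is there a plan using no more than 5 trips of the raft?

No

Counting alone: the courier can take at most 2 across per trip to the north bank, so moving all 6 needs at least 3 loaded trips out, with a return between consecutive ones — at least 5 crossings.
The safety rule pushes this higher. Following every safe sequence of crossings, the most of the 6 that can be at the north bank as the raft arrives there on crossing 5 is 5 — never all 6.
So the move cannot be finished within 5 crossings. (The shortest complete plan takes 7:)
1. Courier goes to the north bank with the grip-bot and the weld-bot.
2. Courier goes back to the south bank alone.
3. Courier goes to the north bank with the haul-bot.
4. Courier goes back to the south bank alone.
5. Courier goes to the north bank with the lift-bot and the sort-bot.
6. Courier goes back to the south bank with the grip-bot.
7. Courier goes to the north bank with the cut-bot and the grip-bot.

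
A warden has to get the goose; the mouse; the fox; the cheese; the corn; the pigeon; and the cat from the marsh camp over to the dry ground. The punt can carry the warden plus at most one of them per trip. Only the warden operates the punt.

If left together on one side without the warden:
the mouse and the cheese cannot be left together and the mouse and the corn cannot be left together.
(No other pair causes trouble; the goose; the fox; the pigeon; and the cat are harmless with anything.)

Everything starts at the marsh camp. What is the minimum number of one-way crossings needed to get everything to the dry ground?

15

Counting alone: the warden can take at most 1 across per trip to the dry ground, so moving all 7 needs at least 7 loaded trips out, with a return between consecutive ones — at least 13 crossings.
The safety rule pushes this higher. Following every safe sequence of crossings, the most of the 7 that can be at the dry ground as the punt arrives there on crossing 13 is 6 — never all 7.
So no plan with fewer than 15 crossings exists, and this one achieves 15:
1. Warden goes to the dry ground with the mouse.  [the marsh camp: the cat, the cheese, the corn, the fox, the goose, the pigeon | the dry ground: the mouse]
2. Warden goes back to the marsh camp alone.  [the marsh camp: the cat, the cheese, the corn, the fox, the goose, the pigeon | the dry ground: the mouse]
3. Warden goes to the dry ground with the goose.  [the marsh camp: the cat, the cheese, the corn, the fox, the pigeon | the dry ground: the goose, the mouse]
4. Warden goes back to the marsh camp alone.  [the marsh camp: the cat, the cheese, the corn, the fox, the pigeon | the dry ground: the goose, the mouse]
5. Warden goes to the dry ground with the fox.  [the marsh camp: the cat, the cheese, the corn, the pigeon | the dry ground: the fox, the goose, the mouse]
6. Warden goes back to the marsh camp alone.  [the marsh camp: the cat, the cheese, the corn, the pigeon | the dry ground: the fox, the goose, the mouse]
7. Warden goes to the dry ground with the cheese.  [the marsh camp: the cat, the corn, the pigeon | the dry ground: the cheese, the fox, the goose, the mouse]
8. Warden goes back to the marsh camp with the mouse.  [the marsh camp: the cat, the corn, the mouse, the pigeon | the dry ground: the cheese, the fox, the goose]
9. Warden goes to the dry ground with the corn.  [the marsh camp: the cat, the mouse, the pigeon | the dry ground: the cheese, the corn, the fox, the goose]
10. Warden goes back to the marsh camp alone.  [the marsh camp: the cat, the mouse, the pigeon | the dry ground: the cheese, the corn, the fox, the goose]
11. Warden goes to the dry ground with the pigeon.  [the marsh camp: the cat, the mouse | the dry ground: the cheese, the corn, the fox, the goose, the pigeon]
12. Warden goes back to the marsh camp alone.  [the marsh camp: the cat, the mouse | the dry ground: the cheese, the corn, the fox, the goose, the pigeon]
13. Warden goes to the dry ground with the cat.  [the marsh camp: the mouse | the dry ground: the cat, the cheese, the corn, the fox, the goose, the pigeon]
14. Warden goes back to the marsh camp alone.  [the marsh camp: the mouse | the dry ground: the cat, the cheese, the corn, the fox, the goose, the pigeon]
15. Warden goes to the dry ground with the mouse.  [the marsh camp: — | the dry ground: the cat, the cheese, the corn, the fox, the goose, the mouse, the pigeon]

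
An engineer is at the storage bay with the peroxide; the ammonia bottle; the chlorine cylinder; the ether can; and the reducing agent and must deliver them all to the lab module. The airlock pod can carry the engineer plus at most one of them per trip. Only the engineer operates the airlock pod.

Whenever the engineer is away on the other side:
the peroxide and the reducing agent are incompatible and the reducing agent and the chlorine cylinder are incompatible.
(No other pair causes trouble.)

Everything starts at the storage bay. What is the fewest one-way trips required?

Counting alone: the engineer can take at most 1 across per trip to the lab module, so moving all 5 needs at least 5 loaded trips out, with a return between consecutive ones — at least 9 crossings.
The safety rule pushes this higher. Following every safe sequence of crossings, the most of the 5 that can be at the lab module as the airlock pod arrives there on crossing 9 is 4 — never all 5.
So no plan with fewer than 11 crossings exists, and this one achieves 11:
1. Engineer goes to the lab module with the reducing agent.
2. Engineer goes back to the storage bay alone.
3. Engineer goes to the lab module with the peroxide.
4. Engineer goes back to the storage bay with the reducing agent.
5. Engineer goes to the lab module with the chlorine cylinder.
6. Engineer goes back to the storage bay alone.
7. Engineer goes to the lab module with the ammonia bottle.
8. Engineer goes back to the storage bay alone.
9. Engineer goes to the lab module with the ether can.
10. Engineer goes back to the storage bay alone.
11. Engineer goes to the lab module with the reducing agent.

11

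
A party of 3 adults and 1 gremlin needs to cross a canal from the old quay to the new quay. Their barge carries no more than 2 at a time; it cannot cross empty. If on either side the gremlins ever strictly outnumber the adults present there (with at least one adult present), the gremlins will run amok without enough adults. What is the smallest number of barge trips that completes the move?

5

Counting alone: each trip to the new quay takes at most 2 across and each return brings at least 1 back, so after t trips out (and t−1 returns) at most 2t − (t−1) of the 4 are across; that first reaches 4 at t = 3, so at least 5 crossings are needed.
The plan below uses exactly 5 crossings, so it is optimal:
1. 1 adult and 1 gremlin → the new quay.  (the old quay: 2A 0G; the new quay: 1A 1G)
2. 1 gremlin ← the old quay.  (the old quay: 2A 1G; the new quay: 1A 0G)
3. 1 adult and 1 gremlin → the new quay.  (the old quay: 1A 0G; the new quay: 2A 1G)
4. 1 gremlin ← the old quay.  (the old quay: 1A 1G; the new quay: 2A 0G)
5. 1 adult and 1 gremlin → the new quay.  (the old quay: 0A 0G; the new quay: 3A 1G)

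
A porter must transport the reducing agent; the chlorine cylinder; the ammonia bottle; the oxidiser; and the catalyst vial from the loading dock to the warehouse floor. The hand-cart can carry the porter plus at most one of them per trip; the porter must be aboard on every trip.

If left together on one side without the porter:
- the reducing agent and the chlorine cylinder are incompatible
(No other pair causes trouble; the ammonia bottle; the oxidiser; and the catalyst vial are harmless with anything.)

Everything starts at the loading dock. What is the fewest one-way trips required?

9

Counting alone: the porter can take at most 1 across per trip to the warehouse floor, so moving all 5 needs at least 5 loaded trips out, with a return between consecutive ones — at least 9 crossings.
The plan below uses exactly 9 crossings, so it is optimal:
1. Porter goes to the warehouse floor with the reducing agent.  [the loading dock: the ammonia bottle, the catalyst vial, the chlorine cylinder, the oxidiser | the warehouse floor: the reducing agent]
2. Porter goes back to the loading dock alone.  [the loading dock: the ammonia bottle, the catalyst vial, the chlorine cylinder, the oxidiser | the warehouse floor: the reducing agent]
3. Porter goes to the warehouse floor with the ammonia bottle.  [the loading dock: the catalyst vial, the chlorine cylinder, the oxidiser | the warehouse floor: the ammonia bottle, the reducing agent]
4. Porter goes back to the loading dock alone.  [the loading dock: the catalyst vial, the chlorine cylinder, the oxidiser | the warehouse floor: the ammonia bottle, the reducing agent]
5. Porter goes to the warehouse floor with the oxidiser.  [the loading dock: the catalyst vial, the chlorine cylinder | the warehouse floor: the ammonia bottle, the oxidiser, the reducing agent]
6. Porter goes back to the loading dock alone.  [the loading dock: the catalyst vial, the chlorine cylinder | the warehouse floor: the ammonia bottle, the oxidiser, the reducing agent]
7. Porter goes to the warehouse floor with the catalyst vial.  [the loading dock: the chlorine cylinder | the warehouse floor: the ammonia bottle, the catalyst vial, the oxidiser, the reducing agent]
8. Porter goes back to the loading dock alone.  [the loading dock: the chlorine cylinder | the warehouse floor: the ammonia bottle, the catalyst vial, the oxidiser, the reducing agent]
9. Porter goes to the warehouse floor with the chlorine cylinder.  [the loading dock: — | the warehouse floor: the ammonia bottle, the catalyst vial, the chlorine cylinder, the oxidiser, the reducing agent]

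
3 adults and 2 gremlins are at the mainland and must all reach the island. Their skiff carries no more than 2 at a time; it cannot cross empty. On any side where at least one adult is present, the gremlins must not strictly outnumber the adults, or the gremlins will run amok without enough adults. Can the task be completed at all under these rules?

1. 2 gremlins → the island.  (the mainland: 3A 0G; the island: 0A 2G)
2. 1 gremlin ← the mainland.  (the mainland: 3A 1G; the island: 0A 1G)
3. 2 adults → the island.  (the mainland: 1A 1G; the island: 2A 1G)
4. 1 adult ← the mainland.  (the mainland: 2A 1G; the island: 1A 1G)
5. 1 adult and 1 gremlin → the island.  (the mainland: 1A 0G; the island: 2A 2G)
6. 1 gremlin ← the mainland.  (the mainland: 1A 1G; the island: 2A 1G)
7. 1 adult and 1 gremlin → the island.  (the mainland: 0A 0G; the island: 3A 2G)

Yes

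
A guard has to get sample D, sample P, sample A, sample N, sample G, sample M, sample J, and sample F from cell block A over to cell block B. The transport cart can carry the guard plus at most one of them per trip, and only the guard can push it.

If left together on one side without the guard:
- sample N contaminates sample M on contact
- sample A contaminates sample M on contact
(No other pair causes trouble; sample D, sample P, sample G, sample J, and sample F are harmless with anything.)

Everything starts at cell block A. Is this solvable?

Yes

1. Guard goes to cell block B with sample M.
2. Guard goes back to cell block A alone.
3. Guard goes to cell block B with sample D.
4. Guard goes back to cell block A alone.
5. Guard goes to cell block B with sample P.
6. Guard goes back to cell block A alone.
7. Guard goes to cell block B with sample A.
8. Guard goes back to cell block A with sample M.
9. Guard goes to cell block B with sample N.
10. Guard goes back to cell block A alone.
11. Guard goes to cell block B with sample G.
12. Guard goes back to cell block A alone.
13. Guard goes to cell block B with sample J.
14. Guard goes back to cell block A alone.
15. Guard goes to cell block B with sample F.
16. Guard goes back to cell block A alone.
17. Guard goes to cell block B with sample M.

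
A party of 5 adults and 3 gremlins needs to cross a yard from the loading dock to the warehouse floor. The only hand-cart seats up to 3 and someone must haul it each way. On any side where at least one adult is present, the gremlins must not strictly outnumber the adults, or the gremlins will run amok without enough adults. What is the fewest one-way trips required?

Counting alone: each trip to the warehouse floor takes at most 3 across and each return brings at least 1 back, so after t trips out (and t−1 returns) at most 3t − (t−1) of the 8 are across; that first reaches 8 at t = 4, so at least 7 crossings are needed.
The plan below uses exactly 7 crossings, so it is optimal:
1. 2 gremlins → the warehouse floor.  (the loading dock: 5A 1G; the warehouse floor: 0A 2G)
2. 1 gremlin ← the loading dock.  (the loading dock: 5A 2G; the warehouse floor: 0A 1G)
3. 2 adults and 1 gremlin → the warehouse floor.  (the loading dock: 3A 1G; the warehouse floor: 2A 2G)
4. 1 gremlin ← the loading dock.  (the loading dock: 3A 2G; the warehouse floor: 2A 1G)
5. 1 adult and 2 gremlins → the warehouse floor.  (the loading dock: 2A 0G; the warehouse floor: 3A 3G)
6. 1 gremlin ← the loading dock.  (the loading dock: 2A 1G; the warehouse floor: 3A 2G)
7. 2 adults and 1 gremlin → the warehouse floor.  (the loading dock: 0A 0G; the warehouse floor: 5A 3G)

7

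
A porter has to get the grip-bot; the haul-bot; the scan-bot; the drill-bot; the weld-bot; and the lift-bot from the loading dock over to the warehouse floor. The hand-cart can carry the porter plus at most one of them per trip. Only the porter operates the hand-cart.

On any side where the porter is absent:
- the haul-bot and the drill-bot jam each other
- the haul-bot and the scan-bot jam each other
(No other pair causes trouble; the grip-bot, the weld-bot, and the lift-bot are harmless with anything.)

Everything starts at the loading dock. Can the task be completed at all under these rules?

1. Porter goes to the warehouse floor with the haul-bot.
2. Porter goes back to the loading dock alone.
3. Porter goes to the warehouse floor with the grip-bot.
4. Porter goes back to the loading dock alone.
5. Porter goes to the warehouse floor with the scan-bot.
6. Porter goes back to the loading dock with the haul-bot.
7. Porter goes to the warehouse floor with the drill-bot.
8. Porter goes back to the loading dock alone.
9. Porter goes to the warehouse floor with the weld-bot.
10. Porter goes back to the loading dock alone.
11. Porter goes to the warehouse floor with the lift-bot.
12. Porter goes back to the loading dock alone.
13. Porter goes to the warehouse floor with the haul-bot.

Yes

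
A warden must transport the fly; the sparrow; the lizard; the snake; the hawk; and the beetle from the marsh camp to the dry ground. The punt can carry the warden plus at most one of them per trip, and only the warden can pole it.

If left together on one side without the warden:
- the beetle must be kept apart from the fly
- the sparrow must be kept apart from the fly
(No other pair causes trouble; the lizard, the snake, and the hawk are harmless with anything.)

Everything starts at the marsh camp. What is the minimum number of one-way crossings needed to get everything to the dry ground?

Counting alone: the warden can take at most 1 across per trip to the dry ground, so moving all 6 needs at least 6 loaded trips out, with a return between consecutive ones — at least 11 crossings.
The safety rule pushes this higher. Following every safe sequence of crossings, the most of the 6 that can be at the dry ground as the punt arrives there on crossing 11 is 5 — never all 6.
So no plan with fewer than 13 crossings exists, and this one achieves 13:
1. Warden goes to the dry ground with the fly.  [the marsh camp: the beetle, the hawk, the lizard, the snake, the sparrow | the dry ground: the fly]
2. Warden goes back to the marsh camp alone.  [the marsh camp: the beetle, the hawk, the lizard, the snake, the sparrow | the dry ground: the fly]
3. Warden goes to the dry ground with the sparrow.  [the marsh camp: the beetle, the hawk, the lizard, the snake | the dry ground: the fly, the sparrow]
4. Warden goes back to the marsh camp with the fly.  [the marsh camp: the beetle, the fly, the hawk, the lizard, the snake | the dry ground: the sparrow]
5. Warden goes to the dry ground with the beetle.  [the marsh camp: the fly, the hawk, the lizard, the snake | the dry ground: the beetle, the sparrow]
6. Warden goes back to the marsh camp alone.  [the marsh camp: the fly, the hawk, the lizard, the snake | the dry ground: the beetle, the sparrow]
7. Warden goes to the dry ground with the lizard.  [the marsh camp: the fly, the hawk, the snake | the dry ground: the beetle, the lizard, the sparrow]
8. Warden goes back to the marsh camp alone.  [the marsh camp: the fly, the hawk, the snake | the dry ground: the beetle, the lizard, the sparrow]
9. Warden goes to the dry ground with the snake.  [the marsh camp: the fly, the hawk | the dry ground: the beetle, the lizard, the snake, the sparrow]
10. Warden goes back to the marsh camp alone.  [the marsh camp: the fly, the hawk | the dry ground: the beetle, the lizard, the snake, the sparrow]
11. Warden goes to the dry ground with the hawk.  [the marsh camp: the fly | the dry ground: the beetle, the hawk, the lizard, the snake, the sparrow]
12. Warden goes back to the marsh camp alone.  [the marsh camp: the fly | the dry ground: the beetle, the hawk, the lizard, the snake, the sparrow]
13. Warden goes to the dry ground with the fly.  [the marsh camp: — | the dry ground: the beetle, the fly, the hawk, the lizard, the snake, the sparrow]

13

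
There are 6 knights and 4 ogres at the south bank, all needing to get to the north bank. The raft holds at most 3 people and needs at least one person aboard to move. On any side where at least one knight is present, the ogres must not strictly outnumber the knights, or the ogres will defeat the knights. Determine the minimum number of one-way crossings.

9

Counting alone: each trip to the north bank takes at most 3 across and each return brings at least 1 back, so after t trips out (and t−1 returns) at most 3t − (t−1) of the 10 are across; that first reaches 10 at t = 5, so at least 9 crossings are needed.
The plan below uses exactly 9 crossings, so it is optimal:
1. 2 ogres → the north bank.  (the south bank: 6K 2O; the north bank: 0K 2O)
2. 1 ogre ← the south bank.  (the south bank: 6K 3O; the north bank: 0K 1O)
3. 3 ogres → the north bank.  (the south bank: 6K 0O; the north bank: 0K 4O)
4. 1 ogre ← the south bank.  (the south bank: 6K 1O; the north bank: 0K 3O)
5. 3 knights → the north bank.  (the south bank: 3K 1O; the north bank: 3K 3O)
6. 1 ogre ← the south bank.  (the south bank: 3K 2O; the north bank: 3K 2O)
7. 1 knight and 2 ogres → the north bank.  (the south bank: 2K 0O; the north bank: 4K 4O)
8. 1 ogre ← the south bank.  (the south bank: 2K 1O; the north bank: 4K 3O)
9. 2 knights and 1 ogre → the north bank.  (the south bank: 0K 0O; the north bank: 6K 4O)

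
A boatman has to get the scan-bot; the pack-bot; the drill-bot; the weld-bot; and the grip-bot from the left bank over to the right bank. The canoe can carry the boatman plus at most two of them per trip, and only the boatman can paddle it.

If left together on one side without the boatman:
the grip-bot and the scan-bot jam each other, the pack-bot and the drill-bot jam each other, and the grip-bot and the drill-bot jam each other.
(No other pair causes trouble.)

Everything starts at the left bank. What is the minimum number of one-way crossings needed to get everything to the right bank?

5

Counting alone: the boatman can take at most 2 across per trip to the right bank, so moving all 5 needs at least 3 loaded trips out, with a return between consecutive ones — at least 5 crossings.
The plan below uses exactly 5 crossings, so it is optimal:
1. Boatman goes to the right bank with the drill-bot and the scan-bot.
2. Boatman goes back to the left bank alone.
3. Boatman goes to the right bank with the weld-bot.
4. Boatman goes back to the left bank alone.
5. Boatman goes to the right bank with the grip-bot and the pack-bot.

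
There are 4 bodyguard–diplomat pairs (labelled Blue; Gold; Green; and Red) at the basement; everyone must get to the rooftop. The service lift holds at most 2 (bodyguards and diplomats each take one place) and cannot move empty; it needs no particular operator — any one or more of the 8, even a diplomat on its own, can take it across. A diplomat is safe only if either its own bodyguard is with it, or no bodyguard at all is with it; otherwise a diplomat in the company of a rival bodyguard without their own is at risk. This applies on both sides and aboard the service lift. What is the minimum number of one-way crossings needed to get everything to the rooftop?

Following every safe sequence of crossings from the start, the most of the 8 that can be at the rooftop as the service lift arrives there on crossings 1, 3, 5 is 2, 3, 4 respectively; the best ever achieved is 4 of 8.
From crossing 7 on, no configuration arises that was not already reachable earlier: only 44 distinct safe configurations (who is on which side, and where the service lift is) can ever be reached, none of them has everyone across, and every continuation just revisits them. So no valid plan exists.

impossible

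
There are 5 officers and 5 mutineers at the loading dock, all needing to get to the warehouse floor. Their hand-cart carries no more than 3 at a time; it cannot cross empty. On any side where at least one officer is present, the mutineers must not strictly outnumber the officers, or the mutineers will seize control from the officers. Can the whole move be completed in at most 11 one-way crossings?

Yes — this plan uses 11 crossings (≤ 11):
1. 2 mutineers → the warehouse floor.  (the loading dock: 5O 3M; the warehouse floor: 0O 2M)
2. 1 mutineer ← the loading dock.  (the loading dock: 5O 4M; the warehouse floor: 0O 1M)
3. 3 mutineers → the warehouse floor.  (the loading dock: 5O 1M; the warehouse floor: 0O 4M)
4. 1 mutineer ← the loading dock.  (the loading dock: 5O 2M; the warehouse floor: 0O 3M)
5. 3 officers → the warehouse floor.  (the loading dock: 2O 2M; the warehouse floor: 3O 3M)
6. 1 officer and 1 mutineer ← the loading dock.  (the loading dock: 3O 3M; the warehouse floor: 2O 2M)
7. 3 officers → the warehouse floor.  (the loading dock: 0O 3M; the warehouse floor: 5O 2M)
8. 1 mutineer ← the loading dock.  (the loading dock: 0O 4M; the warehouse floor: 5O 1M)
9. 2 mutineers → the warehouse floor.  (the loading dock: 0O 2M; the warehouse floor: 5O 3M)
10. 1 mutineer ← the loading dock.  (the loading dock: 0O 3M; the warehouse floor: 5O 2M)
11. 3 mutineers → the warehouse floor.  (the loading dock: 0O 0M; the warehouse floor: 5O 5M)

Yes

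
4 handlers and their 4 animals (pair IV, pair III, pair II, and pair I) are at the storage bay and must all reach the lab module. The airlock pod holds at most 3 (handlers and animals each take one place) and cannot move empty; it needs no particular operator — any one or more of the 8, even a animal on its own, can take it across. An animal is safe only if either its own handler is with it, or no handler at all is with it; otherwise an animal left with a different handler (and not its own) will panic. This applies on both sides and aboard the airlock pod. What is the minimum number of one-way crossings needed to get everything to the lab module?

9

Counting alone: each trip to the lab module takes at most 3 across and each return brings at least 1 back, so after t trips out (and t−1 returns) at most 3t − (t−1) of the 8 are across; that first reaches 8 at t = 4, so at least 7 crossings are needed.
The safety rule pushes this higher. Following every safe sequence of crossings, the most of the 8 that can be at the lab module as the airlock pod arrives there on crossing 7 is 7 — never all 8.
So no plan with fewer than 9 crossings exists, and this one achieves 9:
1. animal IV and handler IV cross → the lab module.
2. handler IV crosses ← the storage bay.
3. animal III, handler III, and handler IV cross → the lab module.
4. animal IV and handler IV cross ← the storage bay.
5. handler I, handler II, and handler IV cross → the lab module.
6. animal III crosses ← the storage bay.
7. animal III and animal IV cross → the lab module.
8. animal IV crosses ← the storage bay.
9. animal I, animal II, and animal IV cross → the lab module.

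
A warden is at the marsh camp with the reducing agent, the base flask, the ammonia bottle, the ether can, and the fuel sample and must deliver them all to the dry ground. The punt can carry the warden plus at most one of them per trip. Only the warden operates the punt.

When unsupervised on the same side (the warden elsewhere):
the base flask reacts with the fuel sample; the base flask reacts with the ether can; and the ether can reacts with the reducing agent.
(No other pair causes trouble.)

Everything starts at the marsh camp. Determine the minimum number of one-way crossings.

Whatever the first load, the items left behind include a forbidden pair without the warden. No opening move is safe, so no plan exists.

impossible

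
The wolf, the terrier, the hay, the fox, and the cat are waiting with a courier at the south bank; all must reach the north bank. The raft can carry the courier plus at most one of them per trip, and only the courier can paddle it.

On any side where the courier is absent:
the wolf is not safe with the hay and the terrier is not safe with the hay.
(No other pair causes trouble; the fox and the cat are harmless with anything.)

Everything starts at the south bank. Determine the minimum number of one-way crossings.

Counting alone: the courier can take at most 1 across per trip to the north bank, so moving all 5 needs at least 5 loaded trips out, with a return between consecutive ones — at least 9 crossings.
The safety rule pushes this higher. Following every safe sequence of crossings, the most of the 5 that can be at the north bank as the raft arrives there on crossing 9 is 4 — never all 5.
So no plan with fewer than 11 crossings exists, and this one achieves 11:
1. Courier goes to the north bank with the hay.  [the south bank: the cat, the fox, the terrier, the wolf | the north bank: the hay]
2. Courier goes back to the south bank alone.  [the south bank: the cat, the fox, the terrier, the wolf | the north bank: the hay]
3. Courier goes to the north bank with the wolf.  [the south bank: the cat, the fox, the terrier | the north bank: the hay, the wolf]
4. Courier goes back to the south bank with the hay.  [the south bank: the cat, the fox, the hay, the terrier | the north bank: the wolf]
5. Courier goes to the north bank with the terrier.  [the south bank: the cat, the fox, the hay | the north bank: the terrier, the wolf]
6. Courier goes back to the south bank alone.  [the south bank: the cat, the fox, the hay | the north bank: the terrier, the wolf]
7. Courier goes to the north bank with the fox.  [the south bank: the cat, the hay | the north bank: the fox, the terrier, the wolf]
8. Courier goes back to the south bank alone.  [the south bank: the cat, the hay | the north bank: the fox, the terrier, the wolf]
9. Courier goes to the north bank with the cat.  [the south bank: the hay | the north bank: the cat, the fox, the terrier, the wolf]
10. Courier goes back to the south bank alone.  [the south bank: the hay | the north bank: the cat, the fox, the terrier, the wolf]
11. Courier goes to the north bank with the hay.  [the south bank: — | the north bank: the cat, the fox, the hay, the terrier, the wolf]

11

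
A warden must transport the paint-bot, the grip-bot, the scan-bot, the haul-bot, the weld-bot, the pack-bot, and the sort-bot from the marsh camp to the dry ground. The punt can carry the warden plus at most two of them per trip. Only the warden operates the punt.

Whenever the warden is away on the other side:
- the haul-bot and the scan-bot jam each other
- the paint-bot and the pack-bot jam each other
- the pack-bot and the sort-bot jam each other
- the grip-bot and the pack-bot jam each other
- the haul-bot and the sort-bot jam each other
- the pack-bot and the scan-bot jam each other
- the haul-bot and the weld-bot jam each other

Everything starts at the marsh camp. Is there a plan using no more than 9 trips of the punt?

Yes

Yes — this plan uses 9 crossings (≤ 9):
1. Warden goes to the dry ground with the haul-bot and the pack-bot.  [the marsh camp: the grip-bot, the paint-bot, the scan-bot, the sort-bot, the weld-bot | the dry ground: the haul-bot, the pack-bot]
2. Warden goes back to the marsh camp alone.  [the marsh camp: the grip-bot, the paint-bot, the scan-bot, the sort-bot, the weld-bot | the dry ground: the haul-bot, the pack-bot]
3. Warden goes to the dry ground with the weld-bot.  [the marsh camp: the grip-bot, the paint-bot, the scan-bot, the sort-bot | the dry ground: the haul-bot, the pack-bot, the weld-bot]
4. Warden goes back to the marsh camp with the haul-bot.  [the marsh camp: the grip-bot, the haul-bot, the paint-bot, the scan-bot, the sort-bot | the dry ground: the pack-bot, the weld-bot]
5. Warden goes to the dry ground with the scan-bot and the sort-bot.  [the marsh camp: the grip-bot, the haul-bot, the paint-bot | the dry ground: the pack-bot, the scan-bot, the sort-bot, the weld-bot]
6. Warden goes back to the marsh camp with the pack-bot.  [the marsh camp: the grip-bot, the haul-bot, the pack-bot, the paint-bot | the dry ground: the scan-bot, the sort-bot, the weld-bot]
7. Warden goes to the dry ground with the grip-bot and the paint-bot.  [the marsh camp: the haul-bot, the pack-bot | the dry ground: the grip-bot, the paint-bot, the scan-bot, the sort-bot, the weld-bot]
8. Warden goes back to the marsh camp alone.  [the marsh camp: the haul-bot, the pack-bot | the dry ground: the grip-bot, the paint-bot, the scan-bot, the sort-bot, the weld-bot]
9. Warden goes to the dry ground with the haul-bot and the pack-bot.  [the marsh camp: — | the dry ground: the grip-bot, the haul-bot, the pack-bot, the paint-bot, the scan-bot, the sort-bot, the weld-bot]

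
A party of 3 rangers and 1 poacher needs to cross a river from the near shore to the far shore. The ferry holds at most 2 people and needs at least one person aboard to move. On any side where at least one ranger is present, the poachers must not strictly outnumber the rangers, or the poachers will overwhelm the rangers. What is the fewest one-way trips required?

5

Counting alone: each trip to the far shore takes at most 2 across and each return brings at least 1 back, so after t trips out (and t−1 returns) at most 2t − (t−1) of the 4 are across; that first reaches 4 at t = 3, so at least 5 crossings are needed.
The plan below uses exactly 5 crossings, so it is optimal:
1. 1 ranger and 1 poacher → the far shore.  (the near shore: 2R 0P; the far shore: 1R 1P)
2. 1 poacher ← the near shore.  (the near shore: 2R 1P; the far shore: 1R 0P)
3. 1 ranger and 1 poacher → the far shore.  (the near shore: 1R 0P; the far shore: 2R 1P)
4. 1 poacher ← the near shore.  (the near shore: 1R 1P; the far shore: 2R 0P)
5. 1 ranger and 1 poacher → the far shore.  (the near shore: 0R 0P; the far shore: 3R 1P)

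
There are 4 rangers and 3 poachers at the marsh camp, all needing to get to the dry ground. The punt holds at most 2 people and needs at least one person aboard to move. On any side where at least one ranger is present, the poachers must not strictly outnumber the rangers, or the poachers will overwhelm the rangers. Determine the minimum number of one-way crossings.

11

Counting alone: each trip to the dry ground takes at most 2 across and each return brings at least 1 back, so after t trips out (and t−1 returns) at most 2t − (t−1) of the 7 are across; that first reaches 7 at t = 6, so at least 11 crossings are needed.
The plan below uses exactly 11 crossings, so it is optimal:
1. 2 poachers → the dry ground.  (the marsh camp: 4R 1P; the dry ground: 0R 2P)
2. 1 poacher ← the marsh camp.  (the marsh camp: 4R 2P; the dry ground: 0R 1P)
3. 2 poachers → the dry ground.  (the marsh camp: 4R 0P; the dry ground: 0R 3P)
4. 1 poacher ← the marsh camp.  (the marsh camp: 4R 1P; the dry ground: 0R 2P)
5. 2 rangers → the dry ground.  (the marsh camp: 2R 1P; the dry ground: 2R 2P)
6. 1 poacher ← the marsh camp.  (the marsh camp: 2R 2P; the dry ground: 2R 1P)
7. 1 ranger and 1 poacher → the dry ground.  (the marsh camp: 1R 1P; the dry ground: 3R 2P)
8. 1 ranger ← the marsh camp.  (the marsh camp: 2R 1P; the dry ground: 2R 2P)
9. 1 ranger and 1 poacher → the dry ground.  (the marsh camp: 1R 0P; the dry ground: 3R 3P)
10. 1 poacher ← the marsh camp.  (the marsh camp: 1R 1P; the dry ground: 3R 2P)
11. 1 ranger and 1 poacher → the dry ground.  (the marsh camp: 0R 0P; the dry ground: 4R 3P)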